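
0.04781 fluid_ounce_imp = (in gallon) 0.0003589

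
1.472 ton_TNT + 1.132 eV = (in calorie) 1.472e+09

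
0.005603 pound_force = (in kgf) 0.002541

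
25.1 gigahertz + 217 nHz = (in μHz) 2.51e+16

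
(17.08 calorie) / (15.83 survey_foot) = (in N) 14.81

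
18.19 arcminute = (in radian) 0.005291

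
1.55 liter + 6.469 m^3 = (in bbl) 40.7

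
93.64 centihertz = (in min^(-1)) 56.18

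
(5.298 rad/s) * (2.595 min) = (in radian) 824.9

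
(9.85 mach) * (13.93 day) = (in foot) 1.324e+10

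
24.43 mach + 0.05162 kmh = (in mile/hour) 1.861e+04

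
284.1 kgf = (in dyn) 2.786e+08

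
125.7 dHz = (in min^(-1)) 754.2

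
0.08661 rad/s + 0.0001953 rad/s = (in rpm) 0.8289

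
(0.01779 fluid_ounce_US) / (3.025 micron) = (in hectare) 1.739e-05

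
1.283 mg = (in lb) 2.829e-06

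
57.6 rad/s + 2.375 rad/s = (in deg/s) 3436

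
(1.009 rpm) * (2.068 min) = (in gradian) 834.6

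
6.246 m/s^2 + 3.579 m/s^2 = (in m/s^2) 9.825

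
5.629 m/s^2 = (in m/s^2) 5.629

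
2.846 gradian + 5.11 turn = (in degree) 1842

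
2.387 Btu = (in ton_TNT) 6.019e-07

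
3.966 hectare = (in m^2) 3.966e+04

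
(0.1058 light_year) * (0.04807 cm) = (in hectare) 4.812e+07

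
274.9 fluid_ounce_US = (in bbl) 0.05113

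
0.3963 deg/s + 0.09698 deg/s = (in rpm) 0.08221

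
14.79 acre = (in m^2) 5.985e+04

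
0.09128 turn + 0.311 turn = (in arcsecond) 5.214e+05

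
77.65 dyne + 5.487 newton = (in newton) 5.488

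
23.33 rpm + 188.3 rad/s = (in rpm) 1821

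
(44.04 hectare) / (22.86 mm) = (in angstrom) 1.927e+17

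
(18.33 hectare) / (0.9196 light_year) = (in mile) 1.309e-14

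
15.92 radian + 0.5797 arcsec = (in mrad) 1.592e+04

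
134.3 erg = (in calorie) 3.21e-06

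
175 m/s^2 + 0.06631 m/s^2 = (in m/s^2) 175.1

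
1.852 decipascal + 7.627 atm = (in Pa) 7.728e+05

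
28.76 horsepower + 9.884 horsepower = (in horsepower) 38.64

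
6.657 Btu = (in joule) 7024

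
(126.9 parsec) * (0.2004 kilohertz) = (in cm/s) 7.847e+22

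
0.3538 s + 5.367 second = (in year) 1.814e-07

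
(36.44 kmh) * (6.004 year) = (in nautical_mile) 1.035e+06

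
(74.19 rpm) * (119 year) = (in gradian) 1.856e+12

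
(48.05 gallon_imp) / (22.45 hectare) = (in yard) 1.064e-06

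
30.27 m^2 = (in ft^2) 325.8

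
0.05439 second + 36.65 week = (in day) 256.6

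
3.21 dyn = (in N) 3.21e-05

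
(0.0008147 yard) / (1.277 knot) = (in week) 1.875e-09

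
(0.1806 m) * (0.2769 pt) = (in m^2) 1.764e-05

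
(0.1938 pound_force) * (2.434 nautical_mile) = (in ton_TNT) 9.288e-07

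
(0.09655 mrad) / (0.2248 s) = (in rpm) 0.004101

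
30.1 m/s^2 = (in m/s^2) 30.1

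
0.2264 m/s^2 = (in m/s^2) 0.2264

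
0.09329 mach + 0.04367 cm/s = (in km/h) 114.4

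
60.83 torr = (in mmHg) 60.83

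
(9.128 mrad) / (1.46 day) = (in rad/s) 7.236e-08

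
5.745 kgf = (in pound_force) 12.67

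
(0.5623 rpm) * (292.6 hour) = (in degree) 3.554e+06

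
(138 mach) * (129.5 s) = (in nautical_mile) 3286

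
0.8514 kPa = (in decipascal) 8514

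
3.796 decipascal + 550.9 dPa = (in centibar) 0.05547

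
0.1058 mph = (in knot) 0.09194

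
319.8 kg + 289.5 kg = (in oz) 2.149e+04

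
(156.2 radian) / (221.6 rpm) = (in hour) 0.00187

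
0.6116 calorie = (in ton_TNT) 6.116e-10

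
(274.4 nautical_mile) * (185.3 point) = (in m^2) 3.322e+04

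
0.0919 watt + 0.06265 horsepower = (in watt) 46.81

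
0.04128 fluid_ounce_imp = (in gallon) 0.0003098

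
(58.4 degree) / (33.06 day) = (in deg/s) 2.045e-05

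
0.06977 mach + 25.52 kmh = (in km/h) 111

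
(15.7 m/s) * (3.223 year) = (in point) 4.523e+12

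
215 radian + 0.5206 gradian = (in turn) 34.22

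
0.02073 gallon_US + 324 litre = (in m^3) 0.3241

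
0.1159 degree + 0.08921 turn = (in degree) 32.23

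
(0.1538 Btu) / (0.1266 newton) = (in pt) 3.633e+06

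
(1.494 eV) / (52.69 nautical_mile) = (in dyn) 2.453e-19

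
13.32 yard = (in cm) 1218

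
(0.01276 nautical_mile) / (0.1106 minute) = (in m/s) 3.561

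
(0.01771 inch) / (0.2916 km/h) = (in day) 6.428e-08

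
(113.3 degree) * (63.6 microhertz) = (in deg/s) 0.007206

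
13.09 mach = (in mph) 9970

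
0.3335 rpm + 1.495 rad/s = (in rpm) 14.61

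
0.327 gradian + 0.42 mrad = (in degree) 0.3184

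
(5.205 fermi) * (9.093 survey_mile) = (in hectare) 7.617e-15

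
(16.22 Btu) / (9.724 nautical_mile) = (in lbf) 0.2136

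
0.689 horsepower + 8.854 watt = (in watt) 522.6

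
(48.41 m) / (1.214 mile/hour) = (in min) 1.487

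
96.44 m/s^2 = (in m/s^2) 96.44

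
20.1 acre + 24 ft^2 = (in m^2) 8.134e+04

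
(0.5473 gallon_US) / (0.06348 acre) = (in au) 5.391e-17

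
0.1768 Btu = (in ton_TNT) 4.458e-08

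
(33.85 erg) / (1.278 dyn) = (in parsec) 8.584e-18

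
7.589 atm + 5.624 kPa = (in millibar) 7746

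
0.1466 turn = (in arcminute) 3167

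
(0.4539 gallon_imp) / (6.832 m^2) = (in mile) 1.877e-07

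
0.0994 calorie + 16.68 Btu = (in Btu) 16.68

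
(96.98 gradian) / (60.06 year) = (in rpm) 7.68e-09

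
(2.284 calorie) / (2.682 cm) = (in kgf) 36.33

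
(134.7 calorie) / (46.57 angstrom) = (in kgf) 1.234e+10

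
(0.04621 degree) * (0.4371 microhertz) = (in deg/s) 2.02e-08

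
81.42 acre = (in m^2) 3.295e+05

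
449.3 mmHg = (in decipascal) 5.99e+05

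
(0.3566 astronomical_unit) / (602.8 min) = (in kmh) 5.31e+06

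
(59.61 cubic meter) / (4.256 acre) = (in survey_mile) 2.151e-06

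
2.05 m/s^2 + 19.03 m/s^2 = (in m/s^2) 21.08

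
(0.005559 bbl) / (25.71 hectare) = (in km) 3.438e-12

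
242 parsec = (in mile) 4.64e+15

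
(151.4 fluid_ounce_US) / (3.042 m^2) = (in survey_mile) 9.146e-07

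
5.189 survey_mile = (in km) 8.351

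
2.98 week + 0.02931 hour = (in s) 1.802e+06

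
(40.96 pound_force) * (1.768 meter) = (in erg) 3.221e+09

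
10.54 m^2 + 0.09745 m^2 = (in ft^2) 114.5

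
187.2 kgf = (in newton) 1836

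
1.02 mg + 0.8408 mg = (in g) 0.001861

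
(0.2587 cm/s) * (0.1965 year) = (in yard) 1.753e+04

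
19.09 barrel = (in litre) 3035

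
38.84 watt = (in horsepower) 0.05209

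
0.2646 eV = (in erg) 4.239e-13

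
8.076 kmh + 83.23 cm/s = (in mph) 6.88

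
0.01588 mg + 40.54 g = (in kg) 0.04054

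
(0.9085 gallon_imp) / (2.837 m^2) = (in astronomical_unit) 9.731e-15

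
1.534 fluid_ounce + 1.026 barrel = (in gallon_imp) 35.89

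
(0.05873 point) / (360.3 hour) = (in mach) 4.691e-14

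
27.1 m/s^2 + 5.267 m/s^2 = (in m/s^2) 32.37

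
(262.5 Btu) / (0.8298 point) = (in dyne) 9.461e+13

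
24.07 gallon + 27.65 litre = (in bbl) 0.747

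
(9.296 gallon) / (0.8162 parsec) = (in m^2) 1.397e-18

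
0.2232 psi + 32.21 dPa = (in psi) 0.2237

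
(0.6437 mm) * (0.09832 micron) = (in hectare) 6.329e-15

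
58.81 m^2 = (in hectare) 0.005881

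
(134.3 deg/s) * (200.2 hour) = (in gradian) 1.075e+08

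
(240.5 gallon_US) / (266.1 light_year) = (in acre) 8.936e-23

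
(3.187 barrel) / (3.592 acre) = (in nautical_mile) 1.882e-08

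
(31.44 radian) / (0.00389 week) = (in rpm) 0.1276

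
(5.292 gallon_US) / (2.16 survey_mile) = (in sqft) 6.203e-05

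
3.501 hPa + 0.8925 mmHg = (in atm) 0.00463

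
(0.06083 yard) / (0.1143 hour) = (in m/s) 0.0001352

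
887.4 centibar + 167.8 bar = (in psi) 2562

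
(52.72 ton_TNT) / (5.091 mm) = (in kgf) 4.418e+12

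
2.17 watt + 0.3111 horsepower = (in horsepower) 0.314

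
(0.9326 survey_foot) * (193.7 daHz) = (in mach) 1.617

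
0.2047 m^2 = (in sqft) 2.203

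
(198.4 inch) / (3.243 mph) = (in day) 4.023e-05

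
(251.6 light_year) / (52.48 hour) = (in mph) 2.818e+13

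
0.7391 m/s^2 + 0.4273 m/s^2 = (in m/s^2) 1.166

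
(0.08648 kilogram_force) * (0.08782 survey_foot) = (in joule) 0.0227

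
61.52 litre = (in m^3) 0.06152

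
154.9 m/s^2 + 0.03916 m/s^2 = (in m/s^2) 154.9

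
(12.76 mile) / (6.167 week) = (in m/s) 0.005506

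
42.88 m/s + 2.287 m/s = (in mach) 0.1326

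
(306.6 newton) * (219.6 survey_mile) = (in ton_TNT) 0.0259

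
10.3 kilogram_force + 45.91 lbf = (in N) 305.2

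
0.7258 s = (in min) 0.0121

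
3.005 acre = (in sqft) 1.309e+05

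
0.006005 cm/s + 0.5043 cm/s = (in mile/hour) 0.01142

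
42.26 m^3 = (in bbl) 265.8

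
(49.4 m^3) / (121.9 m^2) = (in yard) 0.4432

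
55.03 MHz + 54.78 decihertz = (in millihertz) 5.503e+10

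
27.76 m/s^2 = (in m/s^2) 27.76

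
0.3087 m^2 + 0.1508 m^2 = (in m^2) 0.4595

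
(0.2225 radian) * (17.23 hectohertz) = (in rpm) 3661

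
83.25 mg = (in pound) 0.0001835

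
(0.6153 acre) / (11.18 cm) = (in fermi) 2.227e+19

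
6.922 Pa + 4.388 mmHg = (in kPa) 0.5919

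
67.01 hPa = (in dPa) 6.701e+04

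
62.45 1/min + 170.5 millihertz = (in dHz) 12.11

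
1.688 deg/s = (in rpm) 0.2813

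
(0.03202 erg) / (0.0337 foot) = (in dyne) 0.03117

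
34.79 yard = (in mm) 3.181e+04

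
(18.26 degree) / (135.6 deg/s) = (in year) 4.27e-09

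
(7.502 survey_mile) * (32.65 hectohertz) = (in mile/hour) 8.818e+07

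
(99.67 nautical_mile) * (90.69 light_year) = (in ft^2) 1.705e+24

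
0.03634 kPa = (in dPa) 363.4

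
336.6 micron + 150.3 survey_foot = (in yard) 50.1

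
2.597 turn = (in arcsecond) 3.366e+06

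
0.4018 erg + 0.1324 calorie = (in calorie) 0.1324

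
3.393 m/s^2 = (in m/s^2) 3.393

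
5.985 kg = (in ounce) 211.1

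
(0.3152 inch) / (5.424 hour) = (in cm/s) 4.1e-05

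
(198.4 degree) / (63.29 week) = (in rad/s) 9.046e-08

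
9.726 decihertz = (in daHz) 0.09726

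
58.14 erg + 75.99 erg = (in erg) 134.1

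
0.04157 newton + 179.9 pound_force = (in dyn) 8.003e+07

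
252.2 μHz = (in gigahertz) 2.522e-13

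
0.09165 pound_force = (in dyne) 4.077e+04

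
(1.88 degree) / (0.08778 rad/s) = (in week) 6.181e-07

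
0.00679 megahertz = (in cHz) 6.79e+05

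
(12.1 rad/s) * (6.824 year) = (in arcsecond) 5.371e+14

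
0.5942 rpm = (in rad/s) 0.06222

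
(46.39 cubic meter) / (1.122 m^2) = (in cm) 4135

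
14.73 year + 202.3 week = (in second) 5.869e+08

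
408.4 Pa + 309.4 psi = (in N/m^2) 2.134e+06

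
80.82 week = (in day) 565.7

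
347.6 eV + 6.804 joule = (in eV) 4.247e+19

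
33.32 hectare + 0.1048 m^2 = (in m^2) 3.332e+05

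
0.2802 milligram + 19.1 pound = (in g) 8664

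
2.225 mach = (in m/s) 757.6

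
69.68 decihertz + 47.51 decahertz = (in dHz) 4821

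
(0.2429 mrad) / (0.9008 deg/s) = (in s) 0.01545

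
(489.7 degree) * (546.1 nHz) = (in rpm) 4.457e-05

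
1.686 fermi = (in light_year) 1.782e-31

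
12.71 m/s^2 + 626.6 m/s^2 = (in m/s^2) 639.3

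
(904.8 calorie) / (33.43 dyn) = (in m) 1.132e+07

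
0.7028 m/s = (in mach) 0.002064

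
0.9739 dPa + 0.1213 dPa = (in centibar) 0.0001095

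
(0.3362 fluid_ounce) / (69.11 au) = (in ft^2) 1.035e-17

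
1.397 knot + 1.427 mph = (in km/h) 4.884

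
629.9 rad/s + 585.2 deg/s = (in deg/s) 3.668e+04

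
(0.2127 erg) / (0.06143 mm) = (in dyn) 34.62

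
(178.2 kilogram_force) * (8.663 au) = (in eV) 1.414e+34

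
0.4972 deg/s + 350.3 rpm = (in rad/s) 36.69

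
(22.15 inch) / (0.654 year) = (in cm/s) 2.728e-06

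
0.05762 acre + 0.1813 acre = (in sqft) 1.041e+04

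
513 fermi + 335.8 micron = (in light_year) 3.549e-20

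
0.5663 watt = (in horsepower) 0.0007594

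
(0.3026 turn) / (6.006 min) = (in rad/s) 0.005276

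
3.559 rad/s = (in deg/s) 203.9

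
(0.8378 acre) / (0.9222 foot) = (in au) 8.063e-08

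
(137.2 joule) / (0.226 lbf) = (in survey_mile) 0.0848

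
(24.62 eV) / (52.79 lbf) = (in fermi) 1.68e-05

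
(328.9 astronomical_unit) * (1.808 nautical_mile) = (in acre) 4.071e+13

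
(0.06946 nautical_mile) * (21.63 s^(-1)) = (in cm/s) 2.782e+05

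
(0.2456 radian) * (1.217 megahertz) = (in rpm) 2.854e+06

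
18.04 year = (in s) 5.689e+08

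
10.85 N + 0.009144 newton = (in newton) 10.86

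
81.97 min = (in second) 4918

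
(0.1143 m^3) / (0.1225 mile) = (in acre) 1.433e-07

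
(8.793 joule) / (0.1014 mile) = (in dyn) 5388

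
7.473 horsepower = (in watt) 5573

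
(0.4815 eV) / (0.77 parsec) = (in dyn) 3.247e-31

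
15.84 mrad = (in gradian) 1.008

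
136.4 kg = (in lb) 300.7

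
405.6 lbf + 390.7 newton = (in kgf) 223.8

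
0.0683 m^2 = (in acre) 1.688e-05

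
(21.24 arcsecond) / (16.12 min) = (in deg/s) 6.1e-06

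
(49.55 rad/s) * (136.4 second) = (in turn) 1076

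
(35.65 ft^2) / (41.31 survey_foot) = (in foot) 0.863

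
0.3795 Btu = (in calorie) 95.7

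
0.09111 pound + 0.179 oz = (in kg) 0.0464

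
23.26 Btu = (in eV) 1.532e+23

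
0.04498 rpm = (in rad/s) 0.00471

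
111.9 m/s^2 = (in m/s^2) 111.9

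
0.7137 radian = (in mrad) 713.7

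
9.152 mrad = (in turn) 0.001457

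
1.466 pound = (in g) 665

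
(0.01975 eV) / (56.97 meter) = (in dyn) 5.554e-18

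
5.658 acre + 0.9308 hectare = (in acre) 7.958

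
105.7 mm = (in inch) 4.161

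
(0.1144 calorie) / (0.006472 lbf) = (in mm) 1.663e+04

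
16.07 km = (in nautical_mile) 8.677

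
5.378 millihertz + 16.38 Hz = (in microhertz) 1.639e+07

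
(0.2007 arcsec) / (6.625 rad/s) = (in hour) 4.08e-11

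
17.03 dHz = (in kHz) 0.001703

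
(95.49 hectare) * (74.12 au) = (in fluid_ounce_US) 3.58e+23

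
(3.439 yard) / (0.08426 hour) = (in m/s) 0.01037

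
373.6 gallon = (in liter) 1414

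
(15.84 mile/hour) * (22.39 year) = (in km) 5e+06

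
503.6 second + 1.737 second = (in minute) 8.422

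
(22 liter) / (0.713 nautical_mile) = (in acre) 4.117e-09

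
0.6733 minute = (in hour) 0.01122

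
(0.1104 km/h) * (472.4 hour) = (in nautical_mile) 28.16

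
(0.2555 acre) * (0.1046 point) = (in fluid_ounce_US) 1290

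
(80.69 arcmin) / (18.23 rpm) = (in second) 0.0123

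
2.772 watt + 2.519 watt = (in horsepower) 0.007095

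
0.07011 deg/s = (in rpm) 0.01169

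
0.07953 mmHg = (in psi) 0.001538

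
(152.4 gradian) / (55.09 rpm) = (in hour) 0.0001153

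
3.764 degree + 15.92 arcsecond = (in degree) 3.768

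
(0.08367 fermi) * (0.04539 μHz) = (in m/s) 3.798e-24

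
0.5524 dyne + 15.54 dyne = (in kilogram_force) 1.641e-05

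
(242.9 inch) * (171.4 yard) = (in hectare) 0.0967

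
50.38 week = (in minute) 5.078e+05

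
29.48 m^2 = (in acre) 0.007285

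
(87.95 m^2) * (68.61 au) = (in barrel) 5.678e+15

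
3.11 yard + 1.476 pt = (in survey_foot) 9.332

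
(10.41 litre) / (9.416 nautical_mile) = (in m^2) 5.97e-07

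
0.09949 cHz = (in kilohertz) 9.949e-07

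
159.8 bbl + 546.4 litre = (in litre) 2.595e+04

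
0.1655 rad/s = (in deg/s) 9.482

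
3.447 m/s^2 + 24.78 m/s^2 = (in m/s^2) 28.23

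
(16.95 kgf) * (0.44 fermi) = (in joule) 7.314e-14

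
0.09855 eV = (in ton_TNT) 3.774e-30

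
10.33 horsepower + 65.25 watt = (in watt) 7768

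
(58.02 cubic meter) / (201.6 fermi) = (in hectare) 2.878e+10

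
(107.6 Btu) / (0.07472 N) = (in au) 1.016e-05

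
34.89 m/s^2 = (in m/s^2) 34.89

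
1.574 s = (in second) 1.574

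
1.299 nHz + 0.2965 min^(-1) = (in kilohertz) 4.942e-06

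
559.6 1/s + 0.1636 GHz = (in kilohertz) 1.636e+05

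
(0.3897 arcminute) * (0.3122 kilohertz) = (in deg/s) 2.028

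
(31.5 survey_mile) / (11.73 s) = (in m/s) 4322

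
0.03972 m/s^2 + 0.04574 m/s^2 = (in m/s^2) 0.08546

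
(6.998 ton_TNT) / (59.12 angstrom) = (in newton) 4.953e+18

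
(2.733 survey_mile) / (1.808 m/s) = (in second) 2433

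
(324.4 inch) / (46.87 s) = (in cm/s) 17.58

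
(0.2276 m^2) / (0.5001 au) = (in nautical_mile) 1.643e-15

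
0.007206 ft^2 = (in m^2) 0.0006695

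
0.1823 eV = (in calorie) 6.981e-21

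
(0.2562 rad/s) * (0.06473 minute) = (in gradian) 63.35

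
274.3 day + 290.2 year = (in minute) 1.529e+08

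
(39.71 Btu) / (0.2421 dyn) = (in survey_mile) 1.075e+07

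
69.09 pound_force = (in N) 307.3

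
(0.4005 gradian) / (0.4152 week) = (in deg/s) 1.435e-06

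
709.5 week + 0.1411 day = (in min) 7.152e+06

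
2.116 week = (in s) 1.28e+06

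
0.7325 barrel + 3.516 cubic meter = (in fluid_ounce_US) 1.228e+05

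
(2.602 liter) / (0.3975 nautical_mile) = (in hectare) 3.535e-10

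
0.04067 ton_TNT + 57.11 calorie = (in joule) 1.702e+08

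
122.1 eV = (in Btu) 1.854e-20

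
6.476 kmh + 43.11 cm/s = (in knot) 4.335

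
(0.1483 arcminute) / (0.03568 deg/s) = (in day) 8.018e-07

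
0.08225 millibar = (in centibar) 0.008225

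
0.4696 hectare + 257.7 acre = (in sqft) 1.128e+07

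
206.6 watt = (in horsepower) 0.2771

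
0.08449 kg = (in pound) 0.1863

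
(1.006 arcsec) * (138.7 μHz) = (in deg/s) 3.876e-08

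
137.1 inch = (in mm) 3482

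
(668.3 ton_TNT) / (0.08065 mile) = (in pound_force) 4.843e+09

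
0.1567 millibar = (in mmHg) 0.1175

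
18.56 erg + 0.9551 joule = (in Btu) 0.0009053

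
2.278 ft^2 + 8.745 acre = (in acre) 8.745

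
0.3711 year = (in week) 19.35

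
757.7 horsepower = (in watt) 5.65e+05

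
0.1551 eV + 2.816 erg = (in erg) 2.816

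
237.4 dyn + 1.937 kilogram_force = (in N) 19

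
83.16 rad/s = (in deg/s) 4765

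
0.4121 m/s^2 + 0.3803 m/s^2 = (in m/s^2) 0.7924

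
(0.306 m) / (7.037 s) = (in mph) 0.09727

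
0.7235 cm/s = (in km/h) 0.02605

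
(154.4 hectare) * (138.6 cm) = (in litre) 2.14e+09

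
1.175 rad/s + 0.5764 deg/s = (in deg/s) 67.9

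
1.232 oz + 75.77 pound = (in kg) 34.4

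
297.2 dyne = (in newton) 0.002972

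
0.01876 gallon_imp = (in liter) 0.08528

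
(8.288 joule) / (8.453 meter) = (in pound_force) 0.2204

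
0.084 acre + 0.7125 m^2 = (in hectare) 0.03406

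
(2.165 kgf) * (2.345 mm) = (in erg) 4.979e+05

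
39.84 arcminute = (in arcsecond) 2390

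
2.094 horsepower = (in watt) 1561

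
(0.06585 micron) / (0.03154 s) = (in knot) 4.058e-06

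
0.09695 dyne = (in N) 9.695e-07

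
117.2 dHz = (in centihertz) 1172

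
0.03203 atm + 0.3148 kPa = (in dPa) 3.56e+04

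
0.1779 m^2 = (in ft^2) 1.915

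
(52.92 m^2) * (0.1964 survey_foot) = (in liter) 3168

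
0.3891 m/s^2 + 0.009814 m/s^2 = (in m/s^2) 0.3989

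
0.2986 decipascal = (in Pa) 0.02986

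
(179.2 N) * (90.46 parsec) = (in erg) 5.002e+27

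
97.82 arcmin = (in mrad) 28.45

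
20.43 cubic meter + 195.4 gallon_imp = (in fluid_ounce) 7.209e+05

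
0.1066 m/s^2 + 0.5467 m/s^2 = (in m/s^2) 0.6533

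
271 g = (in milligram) 2.71e+05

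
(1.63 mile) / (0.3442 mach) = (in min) 0.373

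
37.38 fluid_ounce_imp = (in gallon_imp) 0.2336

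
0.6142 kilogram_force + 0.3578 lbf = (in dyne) 7.615e+05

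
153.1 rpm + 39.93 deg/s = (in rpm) 159.8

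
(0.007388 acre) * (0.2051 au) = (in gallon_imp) 2.018e+14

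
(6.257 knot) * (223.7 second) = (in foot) 2362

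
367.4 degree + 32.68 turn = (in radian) 211.7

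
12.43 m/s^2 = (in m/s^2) 12.43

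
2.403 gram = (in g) 2.403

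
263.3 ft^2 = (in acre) 0.006045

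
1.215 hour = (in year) 0.0001387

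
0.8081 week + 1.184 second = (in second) 4.887e+05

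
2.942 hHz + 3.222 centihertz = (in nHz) 2.942e+11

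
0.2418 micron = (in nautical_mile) 1.306e-10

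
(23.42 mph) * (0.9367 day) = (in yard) 9.266e+05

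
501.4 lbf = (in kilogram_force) 227.4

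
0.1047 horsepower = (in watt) 78.07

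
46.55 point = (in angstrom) 1.642e+08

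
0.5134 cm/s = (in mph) 0.01148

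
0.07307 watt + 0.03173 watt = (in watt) 0.1048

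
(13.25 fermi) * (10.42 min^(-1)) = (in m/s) 2.301e-15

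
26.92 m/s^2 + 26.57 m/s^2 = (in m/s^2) 53.49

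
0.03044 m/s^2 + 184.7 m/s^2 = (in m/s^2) 184.7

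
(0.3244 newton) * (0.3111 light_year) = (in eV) 5.959e+33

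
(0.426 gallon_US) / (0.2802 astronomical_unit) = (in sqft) 4.141e-13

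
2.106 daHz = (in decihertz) 210.6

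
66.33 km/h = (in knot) 35.82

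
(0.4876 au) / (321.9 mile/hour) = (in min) 8.448e+06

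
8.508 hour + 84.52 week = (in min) 8.525e+05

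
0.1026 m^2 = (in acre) 2.535e-05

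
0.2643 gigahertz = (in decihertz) 2.643e+09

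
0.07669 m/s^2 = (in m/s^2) 0.07669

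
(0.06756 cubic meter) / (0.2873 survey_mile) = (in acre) 3.611e-08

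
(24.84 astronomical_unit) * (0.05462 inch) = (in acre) 1.274e+06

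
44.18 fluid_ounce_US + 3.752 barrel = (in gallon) 157.9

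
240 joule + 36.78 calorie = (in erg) 3.939e+09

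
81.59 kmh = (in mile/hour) 50.7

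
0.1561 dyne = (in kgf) 1.592e-07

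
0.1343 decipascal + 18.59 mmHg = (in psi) 0.3595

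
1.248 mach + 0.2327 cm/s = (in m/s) 424.9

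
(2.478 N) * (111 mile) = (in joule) 4.427e+05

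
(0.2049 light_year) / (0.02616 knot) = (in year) 4.568e+09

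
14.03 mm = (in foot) 0.04603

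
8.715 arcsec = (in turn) 6.725e-06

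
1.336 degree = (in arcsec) 4810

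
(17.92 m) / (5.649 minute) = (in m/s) 0.05287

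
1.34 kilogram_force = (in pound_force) 2.954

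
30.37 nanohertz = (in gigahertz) 3.037e-17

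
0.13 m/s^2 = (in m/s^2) 0.13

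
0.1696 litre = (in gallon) 0.0448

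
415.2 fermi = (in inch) 1.635e-11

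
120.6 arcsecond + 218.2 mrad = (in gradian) 13.93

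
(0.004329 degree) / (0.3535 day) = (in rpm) 2.362e-08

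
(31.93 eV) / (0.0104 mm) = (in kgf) 5.016e-14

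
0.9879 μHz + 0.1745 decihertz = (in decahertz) 0.001745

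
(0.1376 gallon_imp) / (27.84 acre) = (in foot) 1.822e-08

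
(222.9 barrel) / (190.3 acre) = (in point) 0.1304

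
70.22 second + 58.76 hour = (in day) 2.449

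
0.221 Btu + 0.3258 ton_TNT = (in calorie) 3.258e+08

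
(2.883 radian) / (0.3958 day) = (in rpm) 0.0008051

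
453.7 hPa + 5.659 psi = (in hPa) 843.9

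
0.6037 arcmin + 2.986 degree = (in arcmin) 179.8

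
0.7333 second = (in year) 2.325e-08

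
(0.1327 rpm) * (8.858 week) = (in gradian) 4.739e+06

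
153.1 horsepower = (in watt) 1.142e+05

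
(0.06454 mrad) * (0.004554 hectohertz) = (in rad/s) 2.939e-05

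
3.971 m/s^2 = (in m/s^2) 3.971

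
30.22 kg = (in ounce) 1066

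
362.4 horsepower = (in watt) 2.702e+05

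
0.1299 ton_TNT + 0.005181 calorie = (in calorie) 1.299e+08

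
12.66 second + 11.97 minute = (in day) 0.008459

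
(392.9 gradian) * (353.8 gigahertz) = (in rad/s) 2.184e+12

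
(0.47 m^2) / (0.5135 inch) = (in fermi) 3.603e+16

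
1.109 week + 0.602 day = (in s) 7.227e+05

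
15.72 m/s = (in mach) 0.04617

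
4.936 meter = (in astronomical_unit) 3.3e-11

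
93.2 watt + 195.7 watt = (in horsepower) 0.3874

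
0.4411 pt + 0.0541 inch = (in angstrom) 1.53e+07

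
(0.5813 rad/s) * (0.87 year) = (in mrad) 1.595e+10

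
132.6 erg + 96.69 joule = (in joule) 96.69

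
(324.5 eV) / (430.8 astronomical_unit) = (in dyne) 8.067e-26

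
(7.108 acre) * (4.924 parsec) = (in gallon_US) 1.155e+24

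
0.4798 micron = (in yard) 5.247e-07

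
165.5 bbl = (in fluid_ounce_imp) 9.261e+05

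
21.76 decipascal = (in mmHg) 0.01632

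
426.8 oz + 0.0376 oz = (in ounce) 426.8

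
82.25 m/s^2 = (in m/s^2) 82.25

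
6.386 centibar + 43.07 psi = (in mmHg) 2275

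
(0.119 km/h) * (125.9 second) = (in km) 0.004162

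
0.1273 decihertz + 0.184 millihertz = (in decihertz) 0.1291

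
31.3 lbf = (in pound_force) 31.3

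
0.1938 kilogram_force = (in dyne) 1.901e+05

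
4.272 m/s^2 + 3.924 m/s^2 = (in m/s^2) 8.196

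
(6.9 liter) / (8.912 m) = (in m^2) 0.0007742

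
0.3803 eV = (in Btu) 5.775e-23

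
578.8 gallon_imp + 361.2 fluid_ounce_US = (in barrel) 16.62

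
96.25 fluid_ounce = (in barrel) 0.0179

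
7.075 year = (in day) 2582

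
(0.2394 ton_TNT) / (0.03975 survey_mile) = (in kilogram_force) 1.597e+06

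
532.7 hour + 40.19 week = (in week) 43.36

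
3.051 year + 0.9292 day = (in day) 1115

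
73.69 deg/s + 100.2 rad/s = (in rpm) 969.1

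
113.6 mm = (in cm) 11.36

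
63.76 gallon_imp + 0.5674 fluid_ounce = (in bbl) 1.823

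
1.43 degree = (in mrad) 24.96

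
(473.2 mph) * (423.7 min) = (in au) 3.595e-05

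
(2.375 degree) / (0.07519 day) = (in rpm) 6.093e-05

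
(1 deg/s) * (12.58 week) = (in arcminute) 4.565e+08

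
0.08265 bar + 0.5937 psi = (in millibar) 123.6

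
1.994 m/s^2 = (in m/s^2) 1.994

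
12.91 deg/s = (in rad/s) 0.2253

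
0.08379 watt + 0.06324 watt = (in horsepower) 0.0001972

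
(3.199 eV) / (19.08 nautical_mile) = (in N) 1.45e-23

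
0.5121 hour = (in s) 1844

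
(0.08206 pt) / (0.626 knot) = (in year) 2.85e-12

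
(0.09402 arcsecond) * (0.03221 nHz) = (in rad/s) 1.468e-17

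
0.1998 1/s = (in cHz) 19.98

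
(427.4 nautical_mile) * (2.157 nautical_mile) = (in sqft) 3.404e+10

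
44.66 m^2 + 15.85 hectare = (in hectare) 15.85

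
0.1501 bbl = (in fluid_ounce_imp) 839.9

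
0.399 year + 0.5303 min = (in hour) 3495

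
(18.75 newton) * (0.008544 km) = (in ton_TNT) 3.829e-08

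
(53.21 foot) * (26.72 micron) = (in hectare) 4.334e-08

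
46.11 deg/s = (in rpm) 7.685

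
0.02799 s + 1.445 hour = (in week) 0.008601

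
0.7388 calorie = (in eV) 1.929e+19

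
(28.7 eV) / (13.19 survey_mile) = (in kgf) 2.209e-23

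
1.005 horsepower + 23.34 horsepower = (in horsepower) 24.35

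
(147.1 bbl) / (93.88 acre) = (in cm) 0.006156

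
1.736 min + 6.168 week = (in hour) 1036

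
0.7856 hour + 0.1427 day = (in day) 0.1754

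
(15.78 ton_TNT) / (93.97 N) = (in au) 0.004697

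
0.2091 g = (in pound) 0.000461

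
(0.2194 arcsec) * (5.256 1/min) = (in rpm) 8.898e-07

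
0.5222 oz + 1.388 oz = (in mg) 5.415e+04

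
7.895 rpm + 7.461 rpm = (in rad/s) 1.608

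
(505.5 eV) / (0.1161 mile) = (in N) 4.335e-19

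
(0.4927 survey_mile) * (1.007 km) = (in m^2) 7.985e+05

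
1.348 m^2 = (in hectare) 0.0001348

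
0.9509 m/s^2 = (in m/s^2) 0.9509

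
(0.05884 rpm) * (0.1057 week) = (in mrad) 3.939e+05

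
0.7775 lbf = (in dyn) 3.458e+05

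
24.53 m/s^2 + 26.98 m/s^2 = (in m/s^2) 51.51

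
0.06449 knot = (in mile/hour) 0.07421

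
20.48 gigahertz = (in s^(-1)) 2.048e+10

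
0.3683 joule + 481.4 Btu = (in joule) 5.079e+05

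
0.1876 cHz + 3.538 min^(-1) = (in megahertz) 6.084e-08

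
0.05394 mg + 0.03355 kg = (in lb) 0.07397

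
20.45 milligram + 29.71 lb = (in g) 1.348e+04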